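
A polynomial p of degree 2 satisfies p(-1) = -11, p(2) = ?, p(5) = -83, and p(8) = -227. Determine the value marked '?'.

-11

On equispaced nodes a degree-2 polynomial has vanishing third forward difference, so
  - p(-1) + 3·p(2) - 3·p(5) + p(8) = 0.
Substituting the known values and solving for p(2):
  3·p(2) = -33
  p(2) = -11.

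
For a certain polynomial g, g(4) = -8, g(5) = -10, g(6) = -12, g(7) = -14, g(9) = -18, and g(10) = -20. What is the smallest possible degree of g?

1

Divided differences on the nodes 4, 5, 6, 7, 9, 10:
  order 0: -8  -10  -12  -14  -18  -20
  order 1: -2  -2  -2  -2  -2
  order 2: 0  0  0  0
  order 3: 0  0  0
  order 4: 0  0
  order 5: 0
The order-1 divided differences are all -2 (nonzero) and every higher order vanishes, so the data lies on a polynomial of degree exactly 1.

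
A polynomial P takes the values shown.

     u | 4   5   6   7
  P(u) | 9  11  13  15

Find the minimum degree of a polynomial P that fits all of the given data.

1

Forward differences of the values at u = 4, 5, 6, 7:
  P  : 9  11  13  15
  Δ  : 2  2  2
  Δ^2: 0  0
  Δ^3: 0
The first differences are constant (2) and nonzero, while all higher differences vanish, so the minimal degree is 1.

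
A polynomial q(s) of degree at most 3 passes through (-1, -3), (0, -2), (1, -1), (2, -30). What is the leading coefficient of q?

Write q(s) = as^3 + bs^2 + cs + d. Substituting each data point gives a linear system:
  -a + b - c + d = -3
  d = -2
  a + b + c + d = -1
  8a + 4b + 2c + d = -30
Solving the system yields a = -5, b = 0, c = 6, d = -2.
So q(s) = -5s³ + 6s - 2.
The leading coefficient is -5.

-5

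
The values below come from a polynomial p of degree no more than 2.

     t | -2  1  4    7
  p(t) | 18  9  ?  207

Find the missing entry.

72

On equispaced nodes a degree-2 polynomial has vanishing third forward difference, so
  - p(-2) + 3·p(1) - 3·p(4) + p(7) = 0.
Substituting the known values and solving for p(4):
  -3·p(4) = -216
  p(4) = 72.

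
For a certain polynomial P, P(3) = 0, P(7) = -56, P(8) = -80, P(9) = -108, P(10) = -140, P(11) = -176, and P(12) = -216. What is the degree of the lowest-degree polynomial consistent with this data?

2

Divided differences on the nodes 3, 7, 8, 9, 10, 11, 12:
  order 0: 0  -56  -80  -108  -140  -176  -216
  order 1: -14  -24  -28  -32  -36  -40
  order 2: -2  -2  -2  -2  -2
  order 3: 0  0  0  0
  order 4: 0  0  0
  order 5: 0  0
  order 6: 0
The order-2 divided differences are all -2 (nonzero) and every higher order vanishes, so the data lies on a polynomial of degree exactly 2.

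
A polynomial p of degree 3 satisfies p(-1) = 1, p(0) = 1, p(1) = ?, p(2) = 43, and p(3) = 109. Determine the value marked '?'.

On equispaced nodes a degree-3 polynomial has vanishing fourth forward difference, so
  p(-1) - 4·p(0) + 6·p(1) - 4·p(2) + p(3) = 0.
Substituting the known values and solving for p(1):
  6·p(1) = 66
  p(1) = 11.

11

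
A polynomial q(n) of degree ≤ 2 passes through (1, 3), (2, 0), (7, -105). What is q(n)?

Write q(n) = an^2 + bn + c. Substituting each data point gives a linear system:
  a + b + c = 3
  4a + 2b + c = 0
  49a + 7b + c = -105
Solving the system yields a = -3, b = 6, c = 0.
So q(n) = -3n^2 + 6n.
Check: q(7) = -105. ✓

q(n) = -3n^2 + 6n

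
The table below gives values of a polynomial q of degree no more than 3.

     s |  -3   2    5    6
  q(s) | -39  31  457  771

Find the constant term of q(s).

-3

Write q(s) = as^3 + bs^2 + cs + d. Substituting each data point gives a linear system:
  -27a + 9b - 3c + d = -39
  8a + 4b + 2c + d = 31
  125a + 25b + 5c + d = 457
  216a + 36b + 6c + d = 771
Solving the system yields a = 3, b = 4, c = -3, d = -3.
So q(s) = 3s³ + 4s² - 3s - 3.
The constant term is -3.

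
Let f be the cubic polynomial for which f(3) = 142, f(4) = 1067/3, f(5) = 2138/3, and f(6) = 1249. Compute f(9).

Forward differences of the values at x = 3, 4, 5, 6:
  f  : 142  1067/3  2138/3  1249
  Δ  : 641/3  357  1609/3
  Δ^2: 430/3  538/3
  Δ^3: 36
The third differences are constant, confirming degree 3.
Interpolating (Newton forward form) and evaluating at x = 9 gives f(9) = 4294.

4294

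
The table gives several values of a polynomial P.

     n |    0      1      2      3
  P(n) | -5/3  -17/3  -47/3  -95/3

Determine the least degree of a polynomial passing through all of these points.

Forward differences of the values at n = 0, 1, 2, 3:
  P  : -5/3  -17/3  -47/3  -95/3
  Δ  : -4  -10  -16
  Δ^2: -6  -6
  Δ^3: 0
The second differences are constant (-6) and nonzero, while all higher differences vanish, so the minimal degree is 2.

2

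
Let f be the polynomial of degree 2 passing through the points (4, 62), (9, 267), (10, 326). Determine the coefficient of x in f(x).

Write f(x) = ax^2 + bx + c. Substituting each data point gives a linear system:
  16a + 4b + c = 62
  81a + 9b + c = 267
  100a + 10b + c = 326
Solving the system yields a = 3, b = 2, c = 6.
So f(x) = 3x² + 2x + 6.
The coefficient of x is 2.

2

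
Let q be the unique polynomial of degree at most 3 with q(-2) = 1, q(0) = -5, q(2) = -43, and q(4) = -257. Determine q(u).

Using the Lagrange interpolation formula with nodes -2, 0, 2, 4:
  L_0(u) = u(u - 2)(u - 4) / -48
  L_1(u) = (u + 2)(u - 2)(u - 4) / 16
  L_2(u) = (u + 2)u(u - 4) / -16
  L_3(u) = (u + 2)u(u - 2) / 48
Then q(u) = 1·L_0(u) - 5·L_1(u) - 43·L_2(u) - 257·L_3(u).
Expanding and collecting terms gives q(u) = -3u^3 - 4u^2 + u - 5.
Check: q(0) = -5. ✓

q(u) = -3u^3 - 4u^2 + u - 5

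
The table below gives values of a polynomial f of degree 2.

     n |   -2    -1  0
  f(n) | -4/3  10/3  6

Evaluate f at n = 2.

Forward differences of the values at n = -2, -1, 0:
  f  : -4/3  10/3  6
  Δ  : 14/3  8/3
  Δ^2: -2
The second differences are constant, confirming degree 2.
Interpolating (Newton forward form) and evaluating at n = 2 gives f(2) = 16/3.

16/3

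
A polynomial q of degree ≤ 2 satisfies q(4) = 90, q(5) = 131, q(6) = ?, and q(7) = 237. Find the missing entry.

The 3 known points determine the degree-2 polynomial uniquely.
Write q(s) = as^2 + bs + c. Substituting each data point gives a linear system:
  16a + 4b + c = 90
  25a + 5b + c = 131
  49a + 7b + c = 237
Solving the system yields a = 4, b = 5, c = 6.
So q(s) = 4s² + 5s + 6.
Then q(6) = 180.

180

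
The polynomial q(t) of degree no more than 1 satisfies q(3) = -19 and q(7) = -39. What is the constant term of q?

Write q(t) = at + b. Substituting each data point gives a linear system:
  3a + b = -19
  7a + b = -39
Solving the system yields a = -5, b = -4.
So q(t) = -5t - 4.
The constant term is -4.

-4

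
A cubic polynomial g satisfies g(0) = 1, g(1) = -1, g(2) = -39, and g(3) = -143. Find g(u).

Write g(u) = au^3 + bu^2 + cu + d. Substituting each data point gives a linear system:
  d = 1
  a + b + c + d = -1
  8a + 4b + 2c + d = -39
  27a + 9b + 3c + d = -143
Solving the system yields a = -5, b = -3, c = 6, d = 1.
So g(u) = -5u^3 - 3u^2 + 6u + 1.
Check: g(0) = 1. ✓

g(u) = -5u^3 - 3u^2 + 6u + 1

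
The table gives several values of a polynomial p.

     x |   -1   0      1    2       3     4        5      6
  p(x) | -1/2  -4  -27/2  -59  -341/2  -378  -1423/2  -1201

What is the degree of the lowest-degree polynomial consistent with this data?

3

Forward differences of the values at x = -1, 0, 1, 2, 3, 4, 5, 6:
  p  : -1/2  -4  -27/2  -59  -341/2  -378  -1423/2  -1201
  Δ  : -7/2  -19/2  -91/2  -223/2  -415/2  -667/2  -979/2
  Δ^2: -6  -36  -66  -96  -126  -156
  Δ^3: -30  -30  -30  -30  -30
  Δ^4: 0  0  0  0
  Δ^5: 0  0  0
  Δ^6: 0  0
  Δ^7: 0
The third differences are constant (-30) and nonzero, while all higher differences vanish, so the minimal degree is 3.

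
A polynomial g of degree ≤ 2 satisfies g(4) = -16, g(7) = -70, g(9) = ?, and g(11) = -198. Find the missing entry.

-126

The 3 known points determine the degree-2 polynomial uniquely.
Write g(s) = as^2 + bs + c. Substituting each data point gives a linear system:
  16a + 4b + c = -16
  49a + 7b + c = -70
  121a + 11b + c = -198
Solving the system yields a = -2, b = 4, c = 0.
So g(s) = -2s^2 + 4s.
Then g(9) = -126.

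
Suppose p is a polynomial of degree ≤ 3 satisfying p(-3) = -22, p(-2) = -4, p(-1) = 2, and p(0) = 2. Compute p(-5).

-118

Forward differences of the values at u = -3, -2, -1, 0:
  p  : -22  -4  2  2
  Δ  : 18  6  0
  Δ^2: -12  -6
  Δ^3: 6
The third differences are constant, confirming degree 3.
Interpolating (Newton forward form) and evaluating at u = -5 gives p(-5) = -118.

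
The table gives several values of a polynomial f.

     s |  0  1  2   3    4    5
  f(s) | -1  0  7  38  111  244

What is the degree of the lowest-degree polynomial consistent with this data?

3

Forward differences of the values at s = 0, 1, 2, 3, 4, 5:
  f  : -1  0  7  38  111  244
  Δ  : 1  7  31  73  133
  Δ^2: 6  24  42  60
  Δ^3: 18  18  18
  Δ^4: 0  0
  Δ^5: 0
The third differences are constant (18) and nonzero, while all higher differences vanish, so the minimal degree is 3.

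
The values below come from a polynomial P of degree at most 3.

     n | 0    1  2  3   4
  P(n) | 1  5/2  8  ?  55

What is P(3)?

47/2

On equispaced nodes a degree-3 polynomial has vanishing fourth forward difference, so
  P(0) - 4·P(1) + 6·P(2) - 4·P(3) + P(4) = 0.
Substituting the known values and solving for P(3):
  -4·P(3) = -94
  P(3) = 47/2.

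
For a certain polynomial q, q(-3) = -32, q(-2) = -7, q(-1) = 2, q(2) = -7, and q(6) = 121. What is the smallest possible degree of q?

Divided differences on the nodes -3, -2, -1, 2, 6:
  order 0: -32  -7  2  -7  121
  order 1: 25  9  -3  32
  order 2: -8  -3  5
  order 3: 1  1
  order 4: 0
The order-3 divided differences are all 1 (nonzero) and every higher order vanishes, so the data lies on a polynomial of degree exactly 3.

3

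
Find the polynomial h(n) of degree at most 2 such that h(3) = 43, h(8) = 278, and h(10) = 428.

h(n) = 4n^2 + 3n - 2

Using the Lagrange interpolation formula with nodes 3, 8, 10:
  L_0(n) = (n - 8)(n - 10) / 35
  L_1(n) = (n - 3)(n - 10) / -10
  L_2(n) = (n - 3)(n - 8) / 14
Then h(n) = 43·L_0(n) + 278·L_1(n) + 428·L_2(n).
Expanding and collecting terms gives h(n) = 4n² + 3n - 2.
Check: h(3) = 43. ✓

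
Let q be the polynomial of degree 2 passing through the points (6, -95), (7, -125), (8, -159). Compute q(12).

Write q(n) = an^2 + bn + c. Substituting each data point gives a linear system:
  36a + 6b + c = -95
  49a + 7b + c = -125
  64a + 8b + c = -159
Solving the system yields a = -2, b = -4, c = 1.
So q(n) = -2n^2 - 4n + 1.
Then q(12) = -335.

-335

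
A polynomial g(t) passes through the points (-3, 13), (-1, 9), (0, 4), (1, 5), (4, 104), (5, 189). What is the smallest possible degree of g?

Divided differences on the nodes -3, -1, 0, 1, 4, 5:
  order 0: 13  9  4  5  104  189
  order 1: -2  -5  1  33  85
  order 2: -1  3  8  13
  order 3: 1  1  1
  order 4: 0  0
  order 5: 0
The order-3 divided differences are all 1 (nonzero) and every higher order vanishes, so the data lies on a polynomial of degree exactly 3.

3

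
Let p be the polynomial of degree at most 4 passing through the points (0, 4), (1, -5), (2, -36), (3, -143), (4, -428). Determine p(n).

p(n) = -2n^4 + 3n^3 - 6n^2 - 4n + 4

Write p(n) = an^4 + bn^3 + cn^2 + dn + e. Substituting each data point gives a linear system:
  e = 4
  a + b + c + d + e = -5
  16a + 8b + 4c + 2d + e = -36
  81a + 27b + 9c + 3d + e = -143
  256a + 64b + 16c + 4d + e = -428
Solving the system yields a = -2, b = 3, c = -6, d = -4, e = 4.
So p(n) = -2n^4 + 3n^3 - 6n^2 - 4n + 4.
Check: p(4) = -428. ✓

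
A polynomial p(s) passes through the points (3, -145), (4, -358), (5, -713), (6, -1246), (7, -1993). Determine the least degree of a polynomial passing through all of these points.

Forward differences of the values at s = 3, 4, 5, 6, 7:
  p  : -145  -358  -713  -1246  -1993
  Δ  : -213  -355  -533  -747
  Δ^2: -142  -178  -214
  Δ^3: -36  -36
  Δ^4: 0
The third differences are constant (-36) and nonzero, while all higher differences vanish, so the minimal degree is 3.

3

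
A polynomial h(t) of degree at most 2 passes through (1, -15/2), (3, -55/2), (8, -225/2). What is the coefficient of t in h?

Write h(t) = at^2 + bt + c. Substituting each data point gives a linear system:
  a + b + c = -15/2
  9a + 3b + c = -55/2
  64a + 8b + c = -225/2
Solving the system yields a = -1, b = -6, c = -1/2.
So h(t) = -t^2 - 6t - 1/2.
The coefficient of t is -6.

-6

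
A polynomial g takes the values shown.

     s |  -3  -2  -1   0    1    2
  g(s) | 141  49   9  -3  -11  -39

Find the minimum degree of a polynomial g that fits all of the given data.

Forward differences of the values at s = -3, -2, -1, 0, 1, 2:
  g  : 141  49  9  -3  -11  -39
  Δ  : -92  -40  -12  -8  -28
  Δ^2: 52  28  4  -20
  Δ^3: -24  -24  -24
  Δ^4: 0  0
  Δ^5: 0
The third differences are constant (-24) and nonzero, while all higher differences vanish, so the minimal degree is 3.

3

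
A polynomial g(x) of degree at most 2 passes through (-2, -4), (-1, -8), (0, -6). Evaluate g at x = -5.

44

Forward differences of the values at x = -2, -1, 0:
  g  : -4  -8  -6
  Δ  : -4  2
  Δ^2: 6
The second differences are constant, confirming degree 2.
Interpolating (Newton forward form) and evaluating at x = -5 gives g(-5) = 44.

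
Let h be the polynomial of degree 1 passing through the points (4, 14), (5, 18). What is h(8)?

30

Write h(u) = au + b. Substituting each data point gives a linear system:
  4a + b = 14
  5a + b = 18
Solving the system yields a = 4, b = -2.
So h(u) = 4u - 2.
Then h(8) = 30.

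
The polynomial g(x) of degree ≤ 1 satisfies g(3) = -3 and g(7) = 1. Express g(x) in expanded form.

Write g(x) = ax + b. Substituting each data point gives a linear system:
  3a + b = -3
  7a + b = 1
Solving the system yields a = 1, b = -6.
So g(x) = x - 6.
Check: g(7) = 1. ✓

g(x) = x - 6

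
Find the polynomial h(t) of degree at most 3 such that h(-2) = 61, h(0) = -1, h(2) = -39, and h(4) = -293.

Write h(t) = at^3 + bt^2 + ct + d. Substituting each data point gives a linear system:
  -8a + 4b - 2c + d = 61
  d = -1
  8a + 4b + 2c + d = -39
  64a + 16b + 4c + d = -293
Solving the system yields a = -5, b = 3, c = -5, d = -1.
So h(t) = -5t^3 + 3t^2 - 5t - 1.
Check: h(0) = -1. ✓

h(t) = -5t^3 + 3t^2 - 5t - 1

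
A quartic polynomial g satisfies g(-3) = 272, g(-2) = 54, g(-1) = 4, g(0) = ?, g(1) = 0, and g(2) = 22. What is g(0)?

2

The 5 known points determine the degree-4 polynomial uniquely.
Write g(n) = an^4 + bn^3 + cn^2 + dn + e. Substituting each data point gives a linear system:
  81a - 27b + 9c - 3d + e = 272
  16a - 8b + 4c - 2d + e = 54
  a - b + c - d + e = 4
  a + b + c + d + e = 0
  16a + 8b + 4c + 2d + e = 22
Solving the system yields a = 3, b = -2, c = -3, d = 0, e = 2.
So g(n) = 3n⁴ - 2n³ - 3n² + 2.
Then g(0) = 2.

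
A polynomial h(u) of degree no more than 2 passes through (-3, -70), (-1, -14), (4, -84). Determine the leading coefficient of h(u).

Write h(u) = au^2 + bu + c. Substituting each data point gives a linear system:
  9a - 3b + c = -70
  a - b + c = -14
  16a + 4b + c = -84
Solving the system yields a = -6, b = 4, c = -4.
So h(u) = -6u^2 + 4u - 4.
The leading coefficient is -6.

-6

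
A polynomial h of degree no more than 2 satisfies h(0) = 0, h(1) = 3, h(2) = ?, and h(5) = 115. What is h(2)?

16

The 3 known points determine the degree-2 polynomial uniquely.
Write h(s) = as^2 + bs + c. Substituting each data point gives a linear system:
  c = 0
  a + b + c = 3
  25a + 5b + c = 115
Solving the system yields a = 5, b = -2, c = 0.
So h(s) = 5s^2 - 2s.
Then h(2) = 16.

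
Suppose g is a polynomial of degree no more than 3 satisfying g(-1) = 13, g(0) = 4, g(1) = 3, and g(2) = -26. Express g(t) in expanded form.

Using the Lagrange interpolation formula with nodes -1, 0, 1, 2:
  L_0(t) = t(t - 1)(t - 2) / -6
  L_1(t) = (t + 1)(t - 1)(t - 2) / 2
  L_2(t) = (t + 1)t(t - 2) / -2
  L_3(t) = (t + 1)t(t - 1) / 6
Then g(t) = 13·L_0(t) + 4·L_1(t) + 3·L_2(t) - 26·L_3(t).
Expanding and collecting terms gives g(t) = -6t^3 + 4t^2 + t + 4.
Check: g(1) = 3. ✓

g(t) = -6t^3 + 4t^2 + t + 4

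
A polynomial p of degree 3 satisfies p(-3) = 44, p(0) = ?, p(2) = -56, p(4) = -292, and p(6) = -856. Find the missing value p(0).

The 4 known points determine the degree-3 polynomial uniquely.
Write p(x) = ax^3 + bx^2 + cx + d. Substituting each data point gives a linear system:
  -27a + 9b - 3c + d = 44
  8a + 4b + 2c + d = -56
  64a + 16b + 4c + d = -292
  216a + 36b + 6c + d = -856
Solving the system yields a = -3, b = -5, c = -4, d = -4.
So p(x) = -3x^3 - 5x^2 - 4x - 4.
Then p(0) = -4.

-4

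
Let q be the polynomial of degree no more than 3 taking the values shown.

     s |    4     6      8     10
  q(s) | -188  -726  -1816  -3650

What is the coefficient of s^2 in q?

Write q(s) = as^3 + bs^2 + cs + d. Substituting each data point gives a linear system:
  64a + 16b + 4c + d = -188
  216a + 36b + 6c + d = -726
  512a + 64b + 8c + d = -1816
  1000a + 100b + 10c + d = -3650
Solving the system yields a = -4, b = 3, c = 5, d = 0.
So q(s) = -4s³ + 3s² + 5s.
The coefficient of s^2 is 3.

3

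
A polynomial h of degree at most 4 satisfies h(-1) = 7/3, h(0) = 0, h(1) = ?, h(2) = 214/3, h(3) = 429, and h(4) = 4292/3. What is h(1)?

-1/3

On equispaced nodes a degree-4 polynomial has vanishing fifth forward difference, so
  - h(-1) + 5·h(0) - 10·h(1) + 10·h(2) - 5·h(3) + h(4) = 0.
Substituting the known values and solving for h(1):
  -10·h(1) = 10/3
  h(1) = -1/3.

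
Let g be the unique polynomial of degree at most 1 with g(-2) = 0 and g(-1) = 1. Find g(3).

Write g(s) = as + b. Substituting each data point gives a linear system:
  -2a + b = 0
  -a + b = 1
Solving the system yields a = 1, b = 2.
So g(s) = s + 2.
Then g(3) = 5.

5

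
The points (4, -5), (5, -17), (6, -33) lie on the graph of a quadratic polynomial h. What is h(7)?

Using the Lagrange interpolation formula with nodes 4, 5, 6:
  L_0(u) = (u - 5)(u - 6) / 2
  L_1(u) = (u - 4)(u - 6) / -1
  L_2(u) = (u - 4)(u - 5) / 2
Then h(u) = -5·L_0(u) - 17·L_1(u) - 33·L_2(u).
Expanding and collecting terms gives h(u) = -2u^2 + 6u + 3.
Evaluating at u = 7: h(7) = -53.

-53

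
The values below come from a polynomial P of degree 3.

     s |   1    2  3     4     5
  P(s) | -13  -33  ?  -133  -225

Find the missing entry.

-71

The 4 known points determine the degree-3 polynomial uniquely.
Write P(s) = as^3 + bs^2 + cs + d. Substituting each data point gives a linear system:
  a + b + c + d = -13
  8a + 4b + 2c + d = -33
  64a + 16b + 4c + d = -133
  125a + 25b + 5c + d = -225
Solving the system yields a = -1, b = -3, c = -4, d = -5.
So P(s) = -s³ - 3s² - 4s - 5.
Then P(3) = -71.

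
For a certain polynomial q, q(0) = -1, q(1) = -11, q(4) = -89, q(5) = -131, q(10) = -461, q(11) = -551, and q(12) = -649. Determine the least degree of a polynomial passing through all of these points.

2

Divided differences on the nodes 0, 1, 4, 5, 10, 11, 12:
  order 0: -1  -11  -89  -131  -461  -551  -649
  order 1: -10  -26  -42  -66  -90  -98
  order 2: -4  -4  -4  -4  -4
  order 3: 0  0  0  0
  order 4: 0  0  0
  order 5: 0  0
  order 6: 0
The order-2 divided differences are all -4 (nonzero) and every higher order vanishes, so the data lies on a polynomial of degree exactly 2.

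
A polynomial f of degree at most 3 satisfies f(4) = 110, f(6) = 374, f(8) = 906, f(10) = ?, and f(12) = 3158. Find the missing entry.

1802

The 4 known points determine the degree-3 polynomial uniquely.
Write f(u) = au^3 + bu^2 + cu + d. Substituting each data point gives a linear system:
  64a + 16b + 4c + d = 110
  216a + 36b + 6c + d = 374
  512a + 64b + 8c + d = 906
  1728a + 144b + 12c + d = 3158
Solving the system yields a = 2, b = -5/2, c = 5, d = 2.
So f(u) = 2u^3 - (5/2)u^2 + 5u + 2.
Then f(10) = 1802.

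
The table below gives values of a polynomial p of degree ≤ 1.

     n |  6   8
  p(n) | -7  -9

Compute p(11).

-12

Using the Lagrange interpolation formula with nodes 6, 8:
  L_0(n) = (n - 8) / -2
  L_1(n) = (n - 6) / 2
Then p(n) = -7·L_0(n) - 9·L_1(n).
Expanding and collecting terms gives p(n) = -n - 1.
Evaluating at n = 11: p(11) = -12.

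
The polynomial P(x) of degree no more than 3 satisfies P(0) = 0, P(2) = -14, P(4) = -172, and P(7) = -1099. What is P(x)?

Write P(x) = ax^3 + bx^2 + cx + d. Substituting each data point gives a linear system:
  d = 0
  8a + 4b + 2c + d = -14
  64a + 16b + 4c + d = -172
  343a + 49b + 7c + d = -1099
Solving the system yields a = -4, b = 6, c = -3, d = 0.
So P(x) = -4x^3 + 6x^2 - 3x.
Check: P(7) = -1099. ✓

P(x) = -4x^3 + 6x^2 - 3x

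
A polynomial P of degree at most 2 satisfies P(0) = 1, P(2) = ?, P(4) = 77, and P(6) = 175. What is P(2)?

On equispaced nodes a degree-2 polynomial has vanishing third forward difference, so
  - P(0) + 3·P(2) - 3·P(4) + P(6) = 0.
Substituting the known values and solving for P(2):
  3·P(2) = 57
  P(2) = 19.

19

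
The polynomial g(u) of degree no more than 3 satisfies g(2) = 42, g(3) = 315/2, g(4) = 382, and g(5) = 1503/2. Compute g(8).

3090

Write g(u) = au^3 + bu^2 + cu + d. Substituting each data point gives a linear system:
  8a + 4b + 2c + d = 42
  27a + 9b + 3c + d = 315/2
  64a + 16b + 4c + d = 382
  125a + 25b + 5c + d = 1503/2
Solving the system yields a = 6, b = 1/2, c = -1, d = -6.
So g(u) = 6u^3 + (1/2)u^2 - u - 6.
Then g(8) = 3090.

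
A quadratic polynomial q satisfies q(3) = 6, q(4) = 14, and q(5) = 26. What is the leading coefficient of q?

2

Write q(u) = au^2 + bu + c. Substituting each data point gives a linear system:
  9a + 3b + c = 6
  16a + 4b + c = 14
  25a + 5b + c = 26
Solving the system yields a = 2, b = -6, c = 6.
So q(u) = 2u^2 - 6u + 6.
The leading coefficient is 2.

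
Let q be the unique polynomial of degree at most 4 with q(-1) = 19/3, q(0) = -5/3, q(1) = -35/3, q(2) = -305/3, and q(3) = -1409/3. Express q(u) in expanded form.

Write q(u) = au^4 + bu^3 + cu^2 + du + e. Substituting each data point gives a linear system:
  a - b + c - d + e = 19/3
  e = -5/3
  a + b + c + d + e = -35/3
  16a + 8b + 4c + 2d + e = -305/3
  81a + 27b + 9c + 3d + e = -1409/3
Solving the system yields a = -5, b = -3, c = 4, d = -6, e = -5/3.
So q(u) = -5u^4 - 3u^3 + 4u^2 - 6u - 5/3.
Check: q(1) = -35/3. ✓

q(u) = -5u^4 - 3u^3 + 4u^2 - 6u - 5/3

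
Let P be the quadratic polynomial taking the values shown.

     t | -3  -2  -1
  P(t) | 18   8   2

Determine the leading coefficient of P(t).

2

Write P(t) = at^2 + bt + c. Substituting each data point gives a linear system:
  9a - 3b + c = 18
  4a - 2b + c = 8
  a - b + c = 2
Solving the system yields a = 2, b = 0, c = 0.
So P(t) = 2t^2.
The leading coefficient is 2.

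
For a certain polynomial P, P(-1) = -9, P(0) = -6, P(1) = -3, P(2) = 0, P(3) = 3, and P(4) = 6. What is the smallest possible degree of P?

Forward differences of the values at u = -1, 0, 1, 2, 3, 4:
  P  : -9  -6  -3  0  3  6
  Δ  : 3  3  3  3  3
  Δ^2: 0  0  0  0
  Δ^3: 0  0  0
  Δ^4: 0  0
  Δ^5: 0
The first differences are constant (3) and nonzero, while all higher differences vanish, so the minimal degree is 1.

1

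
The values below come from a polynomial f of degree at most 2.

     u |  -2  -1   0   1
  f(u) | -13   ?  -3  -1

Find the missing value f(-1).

On equispaced nodes a degree-2 polynomial has vanishing third forward difference, so
  - f(-2) + 3·f(-1) - 3·f(0) + f(1) = 0.
Substituting the known values and solving for f(-1):
  3·f(-1) = -21
  f(-1) = -7.

-7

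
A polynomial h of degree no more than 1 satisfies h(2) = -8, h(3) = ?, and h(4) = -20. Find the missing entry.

The 2 known points determine the degree-1 polynomial uniquely.
Write h(s) = as + b. Substituting each data point gives a linear system:
  2a + b = -8
  4a + b = -20
Solving the system yields a = -6, b = 4.
So h(s) = -6s + 4.
Then h(3) = -14.

-14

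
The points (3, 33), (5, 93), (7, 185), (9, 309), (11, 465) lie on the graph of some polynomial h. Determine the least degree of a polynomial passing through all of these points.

Forward differences of the values at x = 3, 5, 7, 9, 11:
  h  : 33  93  185  309  465
  Δ  : 60  92  124  156
  Δ^2: 32  32  32
  Δ^3: 0  0
  Δ^4: 0
The second differences are constant (32) and nonzero, while all higher differences vanish, so the minimal degree is 2.

2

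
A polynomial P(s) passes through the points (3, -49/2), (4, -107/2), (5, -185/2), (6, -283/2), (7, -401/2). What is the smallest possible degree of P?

Forward differences of the values at s = 3, 4, 5, 6, 7:
  P  : -49/2  -107/2  -185/2  -283/2  -401/2
  Δ  : -29  -39  -49  -59
  Δ^2: -10  -10  -10
  Δ^3: 0  0
  Δ^4: 0
The second differences are constant (-10) and nonzero, while all higher differences vanish, so the minimal degree is 2.

2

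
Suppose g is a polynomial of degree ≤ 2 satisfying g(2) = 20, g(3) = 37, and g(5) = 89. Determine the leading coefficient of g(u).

Write g(u) = au^2 + bu + c. Substituting each data point gives a linear system:
  4a + 2b + c = 20
  9a + 3b + c = 37
  25a + 5b + c = 89
Solving the system yields a = 3, b = 2, c = 4.
So g(u) = 3u² + 2u + 4.
The leading coefficient is 3.

3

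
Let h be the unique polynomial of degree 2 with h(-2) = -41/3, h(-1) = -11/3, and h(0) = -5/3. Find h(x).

Using the Lagrange interpolation formula with nodes -2, -1, 0:
  L_0(x) = (x + 1)x / 2
  L_1(x) = (x + 2)x / -1
  L_2(x) = (x + 2)(x + 1) / 2
Then h(x) = -41/3·L_0(x) - 11/3·L_1(x) - 5/3·L_2(x).
Expanding and collecting terms gives h(x) = -4x² - 2x - 5/3.
Check: h(-1) = -11/3. ✓

h(x) = -4x^2 - 2x - 5/3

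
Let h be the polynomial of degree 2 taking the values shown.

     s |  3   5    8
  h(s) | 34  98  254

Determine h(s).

Write h(s) = as^2 + bs + c. Substituting each data point gives a linear system:
  9a + 3b + c = 34
  25a + 5b + c = 98
  64a + 8b + c = 254
Solving the system yields a = 4, b = 0, c = -2.
So h(s) = 4s^2 - 2.
Check: h(5) = 98. ✓

h(s) = 4s^2 - 2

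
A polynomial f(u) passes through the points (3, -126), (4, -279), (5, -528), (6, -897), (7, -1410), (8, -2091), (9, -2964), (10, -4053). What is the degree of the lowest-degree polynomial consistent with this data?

3

Forward differences of the values at u = 3, 4, 5, 6, 7, 8, 9, 10:
  f  : -126  -279  -528  -897  -1410  -2091  -2964  -4053
  Δ  : -153  -249  -369  -513  -681  -873  -1089
  Δ^2: -96  -120  -144  -168  -192  -216
  Δ^3: -24  -24  -24  -24  -24
  Δ^4: 0  0  0  0
  Δ^5: 0  0  0
  Δ^6: 0  0
  Δ^7: 0
The third differences are constant (-24) and nonzero, while all higher differences vanish, so the minimal degree is 3.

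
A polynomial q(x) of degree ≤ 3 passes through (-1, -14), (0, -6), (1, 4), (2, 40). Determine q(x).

q(x) = 4x^3 + x^2 + 5x - 6

Write q(x) = ax^3 + bx^2 + cx + d. Substituting each data point gives a linear system:
  -a + b - c + d = -14
  d = -6
  a + b + c + d = 4
  8a + 4b + 2c + d = 40
Solving the system yields a = 4, b = 1, c = 5, d = -6.
So q(x) = 4x³ + x² + 5x - 6.
Check: q(2) = 40. ✓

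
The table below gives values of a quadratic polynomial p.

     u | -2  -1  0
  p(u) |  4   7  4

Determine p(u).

Write p(u) = au^2 + bu + c. Substituting each data point gives a linear system:
  4a - 2b + c = 4
  a - b + c = 7
  c = 4
Solving the system yields a = -3, b = -6, c = 4.
So p(u) = -3u² - 6u + 4.
Check: p(0) = 4. ✓

p(u) = -3u^2 - 6u + 4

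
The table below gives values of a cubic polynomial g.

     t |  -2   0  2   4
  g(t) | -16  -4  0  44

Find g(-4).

Using the Lagrange interpolation formula with nodes -2, 0, 2, 4:
  L_0(t) = t(t - 2)(t - 4) / -48
  L_1(t) = (t + 2)(t - 2)(t - 4) / 16
  L_2(t) = (t + 2)t(t - 4) / -16
  L_3(t) = (t + 2)t(t - 2) / 48
Then g(t) = -16·L_0(t) - 4·L_1(t) + 0·L_2(t) + 44·L_3(t).
Expanding and collecting terms gives g(t) = t^3 - t^2 - 4.
Evaluating at t = -4: g(-4) = -84.

-84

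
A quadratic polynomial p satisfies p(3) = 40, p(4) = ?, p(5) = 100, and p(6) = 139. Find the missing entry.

67

On equispaced nodes a degree-2 polynomial has vanishing third forward difference, so
  - p(3) + 3·p(4) - 3·p(5) + p(6) = 0.
Substituting the known values and solving for p(4):
  3·p(4) = 201
  p(4) = 67.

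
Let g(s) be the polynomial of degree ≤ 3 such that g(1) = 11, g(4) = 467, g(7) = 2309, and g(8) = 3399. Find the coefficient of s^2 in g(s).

5

Write g(s) = as^3 + bs^2 + cs + d. Substituting each data point gives a linear system:
  a + b + c + d = 11
  64a + 16b + 4c + d = 467
  343a + 49b + 7c + d = 2309
  512a + 64b + 8c + d = 3399
Solving the system yields a = 6, b = 5, c = 1, d = -1.
So g(s) = 6s³ + 5s² + s - 1.
The coefficient of s^2 is 5.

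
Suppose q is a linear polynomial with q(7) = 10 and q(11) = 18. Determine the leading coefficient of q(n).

2

Write q(n) = an + b. Substituting each data point gives a linear system:
  7a + b = 10
  11a + b = 18
Solving the system yields a = 2, b = -4.
So q(n) = 2n - 4.
The leading coefficient is 2.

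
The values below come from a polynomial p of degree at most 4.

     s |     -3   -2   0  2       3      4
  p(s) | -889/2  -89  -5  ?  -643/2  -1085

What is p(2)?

The 5 known points determine the degree-4 polynomial uniquely.
Write p(s) = as^4 + bs^3 + cs^2 + ds + e. Substituting each data point gives a linear system:
  81a - 27b + 9c - 3d + e = -889/2
  16a - 8b + 4c - 2d + e = -89
  e = -5
  81a + 27b + 9c + 3d + e = -643/2
  256a + 64b + 16c + 4d + e = -1085
Solving the system yields a = -5, b = 5/2, c = 3, d = -2, e = -5.
So p(s) = -5s⁴ + (5/2)s³ + 3s² - 2s - 5.
Then p(2) = -57.

-57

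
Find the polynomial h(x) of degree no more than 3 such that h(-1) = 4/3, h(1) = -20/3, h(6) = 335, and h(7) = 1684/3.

Using the Lagrange interpolation formula with nodes -1, 1, 6, 7:
  L_0(x) = (x - 1)(x - 6)(x - 7) / -112
  L_1(x) = (x + 1)(x - 6)(x - 7) / 60
  L_2(x) = (x + 1)(x - 1)(x - 7) / -35
  L_3(x) = (x + 1)(x - 1)(x - 6) / 48
Then h(x) = 4/3·L_0(x) - 20/3·L_1(x) + 335·L_2(x) + 1684/3·L_3(x).
Expanding and collecting terms gives h(x) = 2x^3 - (5/3)x^2 - 6x - 1.
Check: h(-1) = 4/3. ✓

h(x) = 2x^3 - (5/3)x^2 - 6x - 1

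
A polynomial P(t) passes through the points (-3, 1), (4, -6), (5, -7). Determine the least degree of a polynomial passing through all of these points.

Divided differences on the nodes -3, 4, 5:
  order 0: 1  -6  -7
  order 1: -1  -1
  order 2: 0
The order-1 divided differences are all -1 (nonzero) and every higher order vanishes, so the data lies on a polynomial of degree exactly 1.

1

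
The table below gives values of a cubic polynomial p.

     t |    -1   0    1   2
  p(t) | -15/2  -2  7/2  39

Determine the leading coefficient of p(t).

5

Write p(t) = at^3 + bt^2 + ct + d. Substituting each data point gives a linear system:
  -a + b - c + d = -15/2
  d = -2
  a + b + c + d = 7/2
  8a + 4b + 2c + d = 39
Solving the system yields a = 5, b = 0, c = 1/2, d = -2.
So p(t) = 5t³ + (1/2)t - 2.
The leading coefficient is 5.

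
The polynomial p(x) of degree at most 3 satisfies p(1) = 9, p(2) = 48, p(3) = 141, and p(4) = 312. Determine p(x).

Write p(x) = ax^3 + bx^2 + cx + d. Substituting each data point gives a linear system:
  a + b + c + d = 9
  8a + 4b + 2c + d = 48
  27a + 9b + 3c + d = 141
  64a + 16b + 4c + d = 312
Solving the system yields a = 4, b = 3, c = 2, d = 0.
So p(x) = 4x^3 + 3x^2 + 2x.
Check: p(3) = 141. ✓

p(x) = 4x^3 + 3x^2 + 2x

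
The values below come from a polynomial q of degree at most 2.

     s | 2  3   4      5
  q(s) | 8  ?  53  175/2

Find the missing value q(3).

The 3 known points determine the degree-2 polynomial uniquely.
Write q(s) = as^2 + bs + c. Substituting each data point gives a linear system:
  4a + 2b + c = 8
  16a + 4b + c = 53
  25a + 5b + c = 175/2
Solving the system yields a = 4, b = -3/2, c = -5.
So q(s) = 4s² - (3/2)s - 5.
Then q(3) = 53/2.

53/2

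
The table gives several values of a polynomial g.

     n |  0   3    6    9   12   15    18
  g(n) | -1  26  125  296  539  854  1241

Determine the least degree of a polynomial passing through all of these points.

2

Forward differences of the values at n = 0, 3, 6, 9, 12, 15, 18:
  g  : -1  26  125  296  539  854  1241
  Δ  : 27  99  171  243  315  387
  Δ^2: 72  72  72  72  72
  Δ^3: 0  0  0  0
  Δ^4: 0  0  0
  Δ^5: 0  0
  Δ^6: 0
The second differences are constant (72) and nonzero, while all higher differences vanish, so the minimal degree is 2.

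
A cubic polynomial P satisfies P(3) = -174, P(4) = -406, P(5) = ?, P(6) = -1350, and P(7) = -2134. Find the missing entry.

The 4 known points determine the degree-3 polynomial uniquely.
Write P(x) = ax^3 + bx^2 + cx + d. Substituting each data point gives a linear system:
  27a + 9b + 3c + d = -174
  64a + 16b + 4c + d = -406
  216a + 36b + 6c + d = -1350
  343a + 49b + 7c + d = -2134
Solving the system yields a = -6, b = -2, c = 4, d = -6.
So P(x) = -6x^3 - 2x^2 + 4x - 6.
Then P(5) = -786.

-786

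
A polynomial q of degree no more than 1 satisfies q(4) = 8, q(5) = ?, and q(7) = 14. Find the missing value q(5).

10

The 2 known points determine the degree-1 polynomial uniquely.
Write q(x) = ax + b. Substituting each data point gives a linear system:
  4a + b = 8
  7a + b = 14
Solving the system yields a = 2, b = 0.
So q(x) = 2x.
Then q(5) = 10.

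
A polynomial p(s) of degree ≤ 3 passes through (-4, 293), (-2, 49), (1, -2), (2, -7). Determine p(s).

p(s) = -3s^3 + 6s^2 - 2s - 3

Using the Lagrange interpolation formula with nodes -4, -2, 1, 2:
  L_0(s) = (s + 2)(s - 1)(s - 2) / -60
  L_1(s) = (s + 4)(s - 1)(s - 2) / 24
  L_2(s) = (s + 4)(s + 2)(s - 2) / -15
  L_3(s) = (s + 4)(s + 2)(s - 1) / 24
Then p(s) = 293·L_0(s) + 49·L_1(s) - 2·L_2(s) - 7·L_3(s).
Expanding and collecting terms gives p(s) = -3s^3 + 6s^2 - 2s - 3.
Check: p(-4) = 293. ✓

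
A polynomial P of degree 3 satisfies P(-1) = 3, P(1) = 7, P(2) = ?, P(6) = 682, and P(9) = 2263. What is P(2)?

30

The 4 known points determine the degree-3 polynomial uniquely.
Write P(t) = at^3 + bt^2 + ct + d. Substituting each data point gives a linear system:
  -a + b - c + d = 3
  a + b + c + d = 7
  216a + 36b + 6c + d = 682
  729a + 81b + 9c + d = 2263
Solving the system yields a = 3, b = 1, c = -1, d = 4.
So P(t) = 3t^3 + t^2 - t + 4.
Then P(2) = 30.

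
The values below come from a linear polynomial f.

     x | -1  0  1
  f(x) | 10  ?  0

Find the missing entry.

On equispaced nodes a degree-1 polynomial has vanishing second forward difference, so
  f(-1) - 2·f(0) + f(1) = 0.
Substituting the known values and solving for f(0):
  -2·f(0) = -10
  f(0) = 5.

5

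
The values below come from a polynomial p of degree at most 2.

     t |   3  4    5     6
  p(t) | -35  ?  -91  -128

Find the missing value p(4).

On equispaced nodes a degree-2 polynomial has vanishing third forward difference, so
  - p(3) + 3·p(4) - 3·p(5) + p(6) = 0.
Substituting the known values and solving for p(4):
  3·p(4) = -180
  p(4) = -60.

-60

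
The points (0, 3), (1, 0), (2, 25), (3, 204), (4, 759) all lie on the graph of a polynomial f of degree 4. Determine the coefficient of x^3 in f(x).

Write f(x) = ax^4 + bx^3 + cx^2 + dx + e. Substituting each data point gives a linear system:
  e = 3
  a + b + c + d + e = 0
  16a + 8b + 4c + 2d + e = 25
  81a + 27b + 9c + 3d + e = 204
  256a + 64b + 16c + 4d + e = 759
Solving the system yields a = 4, b = -3, c = -5, d = 1, e = 3.
So f(x) = 4x⁴ - 3x³ - 5x² + x + 3.
The coefficient of x^3 is -3.

-3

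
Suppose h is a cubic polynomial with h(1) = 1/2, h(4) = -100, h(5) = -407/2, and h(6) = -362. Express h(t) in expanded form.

Using the Lagrange interpolation formula with nodes 1, 4, 5, 6:
  L_0(t) = (t - 4)(t - 5)(t - 6) / -60
  L_1(t) = (t - 1)(t - 5)(t - 6) / 6
  L_2(t) = (t - 1)(t - 4)(t - 6) / -4
  L_3(t) = (t - 1)(t - 4)(t - 5) / 10
Then h(t) = 1/2·L_0(t) - 100·L_1(t) - 407/2·L_2(t) - 362·L_3(t).
Expanding and collecting terms gives h(t) = -2t^3 + (5/2)t^2 - 4t + 4.
Check: h(5) = -407/2. ✓

h(t) = -2t^3 + (5/2)t^2 - 4t + 4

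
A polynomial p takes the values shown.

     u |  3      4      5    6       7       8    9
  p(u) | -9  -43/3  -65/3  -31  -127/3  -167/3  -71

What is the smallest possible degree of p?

2

Forward differences of the values at u = 3, 4, 5, 6, 7, 8, 9:
  p  : -9  -43/3  -65/3  -31  -127/3  -167/3  -71
  Δ  : -16/3  -22/3  -28/3  -34/3  -40/3  -46/3
  Δ^2: -2  -2  -2  -2  -2
  Δ^3: 0  0  0  0
  Δ^4: 0  0  0
  Δ^5: 0  0
  Δ^6: 0
The second differences are constant (-2) and nonzero, while all higher differences vanish, so the minimal degree is 2.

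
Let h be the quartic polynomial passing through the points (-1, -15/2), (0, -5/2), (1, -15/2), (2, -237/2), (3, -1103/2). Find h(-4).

-1845/2

Forward differences of the values at x = -1, 0, 1, 2, 3:
  h  : -15/2  -5/2  -15/2  -237/2  -1103/2
  Δ  : 5  -5  -111  -433
  Δ^2: -10  -106  -322
  Δ^3: -96  -216
  Δ^4: -120
The fourth differences are constant, confirming degree 4.
Interpolating (Newton forward form) and evaluating at x = -4 gives h(-4) = -1845/2.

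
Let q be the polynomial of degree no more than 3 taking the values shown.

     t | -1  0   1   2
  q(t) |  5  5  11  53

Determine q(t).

q(t) = 5t^3 + 3t^2 - 2t + 5

Write q(t) = at^3 + bt^2 + ct + d. Substituting each data point gives a linear system:
  -a + b - c + d = 5
  d = 5
  a + b + c + d = 11
  8a + 4b + 2c + d = 53
Solving the system yields a = 5, b = 3, c = -2, d = 5.
So q(t) = 5t^3 + 3t^2 - 2t + 5.
Check: q(-1) = 5. ✓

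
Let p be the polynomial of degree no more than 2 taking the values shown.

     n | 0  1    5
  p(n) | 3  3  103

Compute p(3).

Using the Lagrange interpolation formula with nodes 0, 1, 5:
  L_0(n) = (n - 1)(n - 5) / 5
  L_1(n) = n(n - 5) / -4
  L_2(n) = n(n - 1) / 20
Then p(n) = 3·L_0(n) + 3·L_1(n) + 103·L_2(n).
Expanding and collecting terms gives p(n) = 5n² - 5n + 3.
Evaluating at n = 3: p(3) = 33.

33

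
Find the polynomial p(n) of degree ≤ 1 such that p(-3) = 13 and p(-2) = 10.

p(n) = -3n + 4

Write p(n) = an + b. Substituting each data point gives a linear system:
  -3a + b = 13
  -2a + b = 10
Solving the system yields a = -3, b = 4.
So p(n) = -3n + 4.
Check: p(-3) = 13. ✓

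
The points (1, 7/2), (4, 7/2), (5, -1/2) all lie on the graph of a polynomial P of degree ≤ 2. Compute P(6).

-13/2

Using the Lagrange interpolation formula with nodes 1, 4, 5:
  L_0(x) = (x - 4)(x - 5) / 12
  L_1(x) = (x - 1)(x - 5) / -3
  L_2(x) = (x - 1)(x - 4) / 4
Then P(x) = 7/2·L_0(x) + 7/2·L_1(x) - 1/2·L_2(x).
Expanding and collecting terms gives P(x) = -x^2 + 5x - 1/2.
Evaluating at x = 6: P(6) = -13/2.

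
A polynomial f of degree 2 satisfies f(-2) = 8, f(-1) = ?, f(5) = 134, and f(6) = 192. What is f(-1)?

The 3 known points determine the degree-2 polynomial uniquely.
Write f(x) = ax^2 + bx + c. Substituting each data point gives a linear system:
  4a - 2b + c = 8
  25a + 5b + c = 134
  36a + 6b + c = 192
Solving the system yields a = 5, b = 3, c = -6.
So f(x) = 5x^2 + 3x - 6.
Then f(-1) = -4.

-4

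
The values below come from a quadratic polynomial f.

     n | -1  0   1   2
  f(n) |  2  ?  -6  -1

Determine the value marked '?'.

The 3 known points determine the degree-2 polynomial uniquely.
Write f(n) = an^2 + bn + c. Substituting each data point gives a linear system:
  a - b + c = 2
  a + b + c = -6
  4a + 2b + c = -1
Solving the system yields a = 3, b = -4, c = -5.
So f(n) = 3n^2 - 4n - 5.
Then f(0) = -5.

-5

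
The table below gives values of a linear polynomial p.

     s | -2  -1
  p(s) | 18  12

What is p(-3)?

Using the Lagrange interpolation formula with nodes -2, -1:
  L_0(s) = (s + 1) / -1
  L_1(s) = (s + 2) / 1
Then p(s) = 18·L_0(s) + 12·L_1(s).
Expanding and collecting terms gives p(s) = -6s + 6.
Evaluating at s = -3: p(-3) = 24.

24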